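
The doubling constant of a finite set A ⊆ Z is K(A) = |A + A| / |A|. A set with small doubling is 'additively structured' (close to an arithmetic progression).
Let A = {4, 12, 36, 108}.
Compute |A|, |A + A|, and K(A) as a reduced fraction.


|A| = 4.
Compute A + A by enumerating all 16 pairs.
A + A = {8, 16, 24, 40, 48, 72, 112, 120, 144, 216}, so |A + A| = 10.
K = |A + A| / |A| = 10/4 = 5/2 ≈ 2.5000.
Reference: AP of size 4 gives K = 7/4 ≈ 1.7500; a fully generic set of size 4 gives K ≈ 2.5000.

|A| = 4, |A + A| = 10, K = 10/4 = 5/2.


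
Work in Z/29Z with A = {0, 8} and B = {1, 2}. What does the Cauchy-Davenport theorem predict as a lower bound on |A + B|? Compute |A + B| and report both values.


Cauchy-Davenport: |A + B| ≥ min(p, |A| + |B| - 1) for A, B nonempty in Z/pZ.
|A| = 2, |B| = 2, p = 29.
CD lower bound = min(29, 2 + 2 - 1) = min(29, 3) = 3.
Compute A + B mod 29 directly:
a = 0: 0+1=1, 0+2=2
a = 8: 8+1=9, 8+2=10
A + B = {1, 2, 9, 10}, so |A + B| = 4.
Verify: 4 ≥ 3? Yes ✓.

CD lower bound = 3, actual |A + B| = 4.


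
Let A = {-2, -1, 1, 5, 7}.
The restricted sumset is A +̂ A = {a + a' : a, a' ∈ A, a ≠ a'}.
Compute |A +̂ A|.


Restricted sumset: A +̂ A = {a + a' : a ∈ A, a' ∈ A, a ≠ a'}.
Equivalently, take A + A and drop any sum 2a that is achievable ONLY as a + a for a ∈ A (i.e. sums representable only with equal summands).
Enumerate pairs (a, a') with a < a' (symmetric, so each unordered pair gives one sum; this covers all a ≠ a'):
  -2 + -1 = -3
  -2 + 1 = -1
  -2 + 5 = 3
  -2 + 7 = 5
  -1 + 1 = 0
  -1 + 5 = 4
  -1 + 7 = 6
  1 + 5 = 6
  1 + 7 = 8
  5 + 7 = 12
Collected distinct sums: {-3, -1, 0, 3, 4, 5, 6, 8, 12}
|A +̂ A| = 9
(Reference bound: |A +̂ A| ≥ 2|A| - 3 for |A| ≥ 2, with |A| = 5 giving ≥ 7.)

|A +̂ A| = 9


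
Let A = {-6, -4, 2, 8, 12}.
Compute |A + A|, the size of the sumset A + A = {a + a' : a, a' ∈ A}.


A + A = {a + a' : a, a' ∈ A}; |A| = 5.
General bounds: 2|A| - 1 ≤ |A + A| ≤ |A|(|A|+1)/2, i.e. 9 ≤ |A + A| ≤ 15.
Lower bound 2|A|-1 is attained iff A is an arithmetic progression.
Enumerate sums a + a' for a ≤ a' (symmetric, so this suffices):
a = -6: -6+-6=-12, -6+-4=-10, -6+2=-4, -6+8=2, -6+12=6
a = -4: -4+-4=-8, -4+2=-2, -4+8=4, -4+12=8
a = 2: 2+2=4, 2+8=10, 2+12=14
a = 8: 8+8=16, 8+12=20
a = 12: 12+12=24
Distinct sums: {-12, -10, -8, -4, -2, 2, 4, 6, 8, 10, 14, 16, 20, 24}
|A + A| = 14

|A + A| = 14


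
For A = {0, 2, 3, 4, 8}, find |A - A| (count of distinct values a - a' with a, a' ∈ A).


A - A = {a - a' : a, a' ∈ A}; |A| = 5.
Bounds: 2|A|-1 ≤ |A - A| ≤ |A|² - |A| + 1, i.e. 9 ≤ |A - A| ≤ 21.
Note: 0 ∈ A - A always (from a - a). The set is symmetric: if d ∈ A - A then -d ∈ A - A.
Enumerate nonzero differences d = a - a' with a > a' (then include -d):
Positive differences: {1, 2, 3, 4, 5, 6, 8}
Full difference set: {0} ∪ (positive diffs) ∪ (negative diffs).
|A - A| = 1 + 2·7 = 15 (matches direct enumeration: 15).

|A - A| = 15


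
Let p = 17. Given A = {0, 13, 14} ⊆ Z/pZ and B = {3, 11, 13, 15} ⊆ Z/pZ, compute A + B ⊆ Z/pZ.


Work in Z/17Z: reduce every sum a + b modulo 17.
Enumerate all 12 pairs:
a = 0: 0+3=3, 0+11=11, 0+13=13, 0+15=15
a = 13: 13+3=16, 13+11=7, 13+13=9, 13+15=11
a = 14: 14+3=0, 14+11=8, 14+13=10, 14+15=12
Distinct residues collected: {0, 3, 7, 8, 9, 10, 11, 12, 13, 15, 16}
|A + B| = 11 (out of 17 total residues).

A + B = {0, 3, 7, 8, 9, 10, 11, 12, 13, 15, 16}


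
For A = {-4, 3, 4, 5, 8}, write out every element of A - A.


A - A = {a - a' : a, a' ∈ A}.
Compute a - a' for each ordered pair (a, a'):
a = -4: -4--4=0, -4-3=-7, -4-4=-8, -4-5=-9, -4-8=-12
a = 3: 3--4=7, 3-3=0, 3-4=-1, 3-5=-2, 3-8=-5
a = 4: 4--4=8, 4-3=1, 4-4=0, 4-5=-1, 4-8=-4
a = 5: 5--4=9, 5-3=2, 5-4=1, 5-5=0, 5-8=-3
a = 8: 8--4=12, 8-3=5, 8-4=4, 8-5=3, 8-8=0
Collecting distinct values (and noting 0 appears from a-a):
A - A = {-12, -9, -8, -7, -5, -4, -3, -2, -1, 0, 1, 2, 3, 4, 5, 7, 8, 9, 12}
|A - A| = 19

A - A = {-12, -9, -8, -7, -5, -4, -3, -2, -1, 0, 1, 2, 3, 4, 5, 7, 8, 9, 12}


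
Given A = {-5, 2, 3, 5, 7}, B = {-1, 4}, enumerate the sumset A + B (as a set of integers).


A + B = {a + b : a ∈ A, b ∈ B}.
Enumerate all |A|·|B| = 5·2 = 10 pairs (a, b) and collect distinct sums.
a = -5: -5+-1=-6, -5+4=-1
a = 2: 2+-1=1, 2+4=6
a = 3: 3+-1=2, 3+4=7
a = 5: 5+-1=4, 5+4=9
a = 7: 7+-1=6, 7+4=11
Collecting distinct sums: A + B = {-6, -1, 1, 2, 4, 6, 7, 9, 11}
|A + B| = 9

A + B = {-6, -1, 1, 2, 4, 6, 7, 9, 11}


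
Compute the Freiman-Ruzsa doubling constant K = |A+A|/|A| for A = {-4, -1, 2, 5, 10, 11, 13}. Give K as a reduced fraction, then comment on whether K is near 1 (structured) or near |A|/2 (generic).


|A| = 7.
Compute A + A by enumerating all 49 pairs.
A + A = {-8, -5, -2, 1, 4, 6, 7, 9, 10, 12, 13, 15, 16, 18, 20, 21, 22, 23, 24, 26}, so |A + A| = 20.
K = |A + A| / |A| = 20/7 (already in lowest terms) ≈ 2.8571.
Reference: AP of size 7 gives K = 13/7 ≈ 1.8571; a fully generic set of size 7 gives K ≈ 4.0000.

|A| = 7, |A + A| = 20, K = 20/7.


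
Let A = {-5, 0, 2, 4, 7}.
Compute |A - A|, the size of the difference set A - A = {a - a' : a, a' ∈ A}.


A - A = {a - a' : a, a' ∈ A}; |A| = 5.
Bounds: 2|A|-1 ≤ |A - A| ≤ |A|² - |A| + 1, i.e. 9 ≤ |A - A| ≤ 21.
Note: 0 ∈ A - A always (from a - a). The set is symmetric: if d ∈ A - A then -d ∈ A - A.
Enumerate nonzero differences d = a - a' with a > a' (then include -d):
Positive differences: {2, 3, 4, 5, 7, 9, 12}
Full difference set: {0} ∪ (positive diffs) ∪ (negative diffs).
|A - A| = 1 + 2·7 = 15 (matches direct enumeration: 15).

|A - A| = 15


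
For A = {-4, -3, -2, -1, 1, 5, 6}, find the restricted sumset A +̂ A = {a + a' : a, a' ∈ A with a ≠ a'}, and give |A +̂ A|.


Restricted sumset: A +̂ A = {a + a' : a ∈ A, a' ∈ A, a ≠ a'}.
Equivalently, take A + A and drop any sum 2a that is achievable ONLY as a + a for a ∈ A (i.e. sums representable only with equal summands).
Enumerate pairs (a, a') with a < a' (symmetric, so each unordered pair gives one sum; this covers all a ≠ a'):
  -4 + -3 = -7
  -4 + -2 = -6
  -4 + -1 = -5
  -4 + 1 = -3
  -4 + 5 = 1
  -4 + 6 = 2
  -3 + -2 = -5
  -3 + -1 = -4
  -3 + 1 = -2
  -3 + 5 = 2
  -3 + 6 = 3
  -2 + -1 = -3
  -2 + 1 = -1
  -2 + 5 = 3
  -2 + 6 = 4
  -1 + 1 = 0
  -1 + 5 = 4
  -1 + 6 = 5
  1 + 5 = 6
  1 + 6 = 7
  5 + 6 = 11
Collected distinct sums: {-7, -6, -5, -4, -3, -2, -1, 0, 1, 2, 3, 4, 5, 6, 7, 11}
|A +̂ A| = 16
(Reference bound: |A +̂ A| ≥ 2|A| - 3 for |A| ≥ 2, with |A| = 7 giving ≥ 11.)

|A +̂ A| = 16


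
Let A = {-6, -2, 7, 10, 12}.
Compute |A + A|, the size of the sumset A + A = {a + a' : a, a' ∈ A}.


A + A = {a + a' : a, a' ∈ A}; |A| = 5.
General bounds: 2|A| - 1 ≤ |A + A| ≤ |A|(|A|+1)/2, i.e. 9 ≤ |A + A| ≤ 15.
Lower bound 2|A|-1 is attained iff A is an arithmetic progression.
Enumerate sums a + a' for a ≤ a' (symmetric, so this suffices):
a = -6: -6+-6=-12, -6+-2=-8, -6+7=1, -6+10=4, -6+12=6
a = -2: -2+-2=-4, -2+7=5, -2+10=8, -2+12=10
a = 7: 7+7=14, 7+10=17, 7+12=19
a = 10: 10+10=20, 10+12=22
a = 12: 12+12=24
Distinct sums: {-12, -8, -4, 1, 4, 5, 6, 8, 10, 14, 17, 19, 20, 22, 24}
|A + A| = 15

|A + A| = 15


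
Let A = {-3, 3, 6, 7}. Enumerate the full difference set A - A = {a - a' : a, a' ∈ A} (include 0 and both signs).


A - A = {a - a' : a, a' ∈ A}.
Compute a - a' for each ordered pair (a, a'):
a = -3: -3--3=0, -3-3=-6, -3-6=-9, -3-7=-10
a = 3: 3--3=6, 3-3=0, 3-6=-3, 3-7=-4
a = 6: 6--3=9, 6-3=3, 6-6=0, 6-7=-1
a = 7: 7--3=10, 7-3=4, 7-6=1, 7-7=0
Collecting distinct values (and noting 0 appears from a-a):
A - A = {-10, -9, -6, -4, -3, -1, 0, 1, 3, 4, 6, 9, 10}
|A - A| = 13

A - A = {-10, -9, -6, -4, -3, -1, 0, 1, 3, 4, 6, 9, 10}


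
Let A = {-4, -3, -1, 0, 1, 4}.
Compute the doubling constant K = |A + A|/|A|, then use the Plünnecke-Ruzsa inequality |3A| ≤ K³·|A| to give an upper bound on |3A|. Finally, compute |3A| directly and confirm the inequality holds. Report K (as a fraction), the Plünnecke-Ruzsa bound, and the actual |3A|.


|A| = 6.
Step 1: Compute A + A by enumerating all 36 pairs.
A + A = {-8, -7, -6, -5, -4, -3, -2, -1, 0, 1, 2, 3, 4, 5, 8}, so |A + A| = 15.
Step 2: Doubling constant K = |A + A|/|A| = 15/6 = 15/6 ≈ 2.5000.
Step 3: Plünnecke-Ruzsa gives |3A| ≤ K³·|A| = (2.5000)³ · 6 ≈ 93.7500.
Step 4: Compute 3A = A + A + A directly by enumerating all triples (a,b,c) ∈ A³; |3A| = 23.
Step 5: Check 23 ≤ 93.7500? Yes ✓.

K = 15/6, Plünnecke-Ruzsa bound K³|A| ≈ 93.7500, |3A| = 23, inequality holds.


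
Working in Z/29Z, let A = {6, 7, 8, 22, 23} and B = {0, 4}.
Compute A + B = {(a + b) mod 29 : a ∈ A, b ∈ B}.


Work in Z/29Z: reduce every sum a + b modulo 29.
Enumerate all 10 pairs:
a = 6: 6+0=6, 6+4=10
a = 7: 7+0=7, 7+4=11
a = 8: 8+0=8, 8+4=12
a = 22: 22+0=22, 22+4=26
a = 23: 23+0=23, 23+4=27
Distinct residues collected: {6, 7, 8, 10, 11, 12, 22, 23, 26, 27}
|A + B| = 10 (out of 29 total residues).

A + B = {6, 7, 8, 10, 11, 12, 22, 23, 26, 27}


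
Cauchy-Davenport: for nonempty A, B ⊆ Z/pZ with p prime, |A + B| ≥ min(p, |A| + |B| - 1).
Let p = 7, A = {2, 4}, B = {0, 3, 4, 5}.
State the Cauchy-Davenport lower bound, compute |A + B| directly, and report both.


Cauchy-Davenport: |A + B| ≥ min(p, |A| + |B| - 1) for A, B nonempty in Z/pZ.
|A| = 2, |B| = 4, p = 7.
CD lower bound = min(7, 2 + 4 - 1) = min(7, 5) = 5.
Compute A + B mod 7 directly:
a = 2: 2+0=2, 2+3=5, 2+4=6, 2+5=0
a = 4: 4+0=4, 4+3=0, 4+4=1, 4+5=2
A + B = {0, 1, 2, 4, 5, 6}, so |A + B| = 6.
Verify: 6 ≥ 5? Yes ✓.

CD lower bound = 5, actual |A + B| = 6.


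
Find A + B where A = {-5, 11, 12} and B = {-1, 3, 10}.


A + B = {a + b : a ∈ A, b ∈ B}.
Enumerate all |A|·|B| = 3·3 = 9 pairs (a, b) and collect distinct sums.
a = -5: -5+-1=-6, -5+3=-2, -5+10=5
a = 11: 11+-1=10, 11+3=14, 11+10=21
a = 12: 12+-1=11, 12+3=15, 12+10=22
Collecting distinct sums: A + B = {-6, -2, 5, 10, 11, 14, 15, 21, 22}
|A + B| = 9

A + B = {-6, -2, 5, 10, 11, 14, 15, 21, 22}


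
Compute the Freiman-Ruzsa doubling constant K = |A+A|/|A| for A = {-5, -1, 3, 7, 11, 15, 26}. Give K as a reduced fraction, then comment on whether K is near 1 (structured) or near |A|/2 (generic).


|A| = 7.
Compute A + A by enumerating all 49 pairs.
A + A = {-10, -6, -2, 2, 6, 10, 14, 18, 21, 22, 25, 26, 29, 30, 33, 37, 41, 52}, so |A + A| = 18.
K = |A + A| / |A| = 18/7 (already in lowest terms) ≈ 2.5714.
Reference: AP of size 7 gives K = 13/7 ≈ 1.8571; a fully generic set of size 7 gives K ≈ 4.0000.

|A| = 7, |A + A| = 18, K = 18/7.


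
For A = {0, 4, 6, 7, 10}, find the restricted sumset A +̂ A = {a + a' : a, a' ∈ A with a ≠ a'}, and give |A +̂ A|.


Restricted sumset: A +̂ A = {a + a' : a ∈ A, a' ∈ A, a ≠ a'}.
Equivalently, take A + A and drop any sum 2a that is achievable ONLY as a + a for a ∈ A (i.e. sums representable only with equal summands).
Enumerate pairs (a, a') with a < a' (symmetric, so each unordered pair gives one sum; this covers all a ≠ a'):
  0 + 4 = 4
  0 + 6 = 6
  0 + 7 = 7
  0 + 10 = 10
  4 + 6 = 10
  4 + 7 = 11
  4 + 10 = 14
  6 + 7 = 13
  6 + 10 = 16
  7 + 10 = 17
Collected distinct sums: {4, 6, 7, 10, 11, 13, 14, 16, 17}
|A +̂ A| = 9
(Reference bound: |A +̂ A| ≥ 2|A| - 3 for |A| ≥ 2, with |A| = 5 giving ≥ 7.)

|A +̂ A| = 9


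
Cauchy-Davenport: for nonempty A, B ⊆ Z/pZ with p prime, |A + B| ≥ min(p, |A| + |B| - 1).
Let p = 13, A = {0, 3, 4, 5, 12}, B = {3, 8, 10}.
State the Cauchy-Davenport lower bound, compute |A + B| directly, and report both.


Cauchy-Davenport: |A + B| ≥ min(p, |A| + |B| - 1) for A, B nonempty in Z/pZ.
|A| = 5, |B| = 3, p = 13.
CD lower bound = min(13, 5 + 3 - 1) = min(13, 7) = 7.
Compute A + B mod 13 directly:
a = 0: 0+3=3, 0+8=8, 0+10=10
a = 3: 3+3=6, 3+8=11, 3+10=0
a = 4: 4+3=7, 4+8=12, 4+10=1
a = 5: 5+3=8, 5+8=0, 5+10=2
a = 12: 12+3=2, 12+8=7, 12+10=9
A + B = {0, 1, 2, 3, 6, 7, 8, 9, 10, 11, 12}, so |A + B| = 11.
Verify: 11 ≥ 7? Yes ✓.

CD lower bound = 7, actual |A + B| = 11.


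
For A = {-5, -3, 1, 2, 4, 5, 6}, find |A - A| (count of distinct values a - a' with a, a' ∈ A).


A - A = {a - a' : a, a' ∈ A}; |A| = 7.
Bounds: 2|A|-1 ≤ |A - A| ≤ |A|² - |A| + 1, i.e. 13 ≤ |A - A| ≤ 43.
Note: 0 ∈ A - A always (from a - a). The set is symmetric: if d ∈ A - A then -d ∈ A - A.
Enumerate nonzero differences d = a - a' with a > a' (then include -d):
Positive differences: {1, 2, 3, 4, 5, 6, 7, 8, 9, 10, 11}
Full difference set: {0} ∪ (positive diffs) ∪ (negative diffs).
|A - A| = 1 + 2·11 = 23 (matches direct enumeration: 23).

|A - A| = 23


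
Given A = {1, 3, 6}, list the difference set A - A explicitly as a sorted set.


A - A = {a - a' : a, a' ∈ A}.
Compute a - a' for each ordered pair (a, a'):
a = 1: 1-1=0, 1-3=-2, 1-6=-5
a = 3: 3-1=2, 3-3=0, 3-6=-3
a = 6: 6-1=5, 6-3=3, 6-6=0
Collecting distinct values (and noting 0 appears from a-a):
A - A = {-5, -3, -2, 0, 2, 3, 5}
|A - A| = 7

A - A = {-5, -3, -2, 0, 2, 3, 5}


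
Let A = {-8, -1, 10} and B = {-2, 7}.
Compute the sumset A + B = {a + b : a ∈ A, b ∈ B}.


A + B = {a + b : a ∈ A, b ∈ B}.
Enumerate all |A|·|B| = 3·2 = 6 pairs (a, b) and collect distinct sums.
a = -8: -8+-2=-10, -8+7=-1
a = -1: -1+-2=-3, -1+7=6
a = 10: 10+-2=8, 10+7=17
Collecting distinct sums: A + B = {-10, -3, -1, 6, 8, 17}
|A + B| = 6

A + B = {-10, -3, -1, 6, 8, 17}


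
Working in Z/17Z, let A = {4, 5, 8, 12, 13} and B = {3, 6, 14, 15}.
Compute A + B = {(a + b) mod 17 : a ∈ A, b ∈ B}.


Work in Z/17Z: reduce every sum a + b modulo 17.
Enumerate all 20 pairs:
a = 4: 4+3=7, 4+6=10, 4+14=1, 4+15=2
a = 5: 5+3=8, 5+6=11, 5+14=2, 5+15=3
a = 8: 8+3=11, 8+6=14, 8+14=5, 8+15=6
a = 12: 12+3=15, 12+6=1, 12+14=9, 12+15=10
a = 13: 13+3=16, 13+6=2, 13+14=10, 13+15=11
Distinct residues collected: {1, 2, 3, 5, 6, 7, 8, 9, 10, 11, 14, 15, 16}
|A + B| = 13 (out of 17 total residues).

A + B = {1, 2, 3, 5, 6, 7, 8, 9, 10, 11, 14, 15, 16}


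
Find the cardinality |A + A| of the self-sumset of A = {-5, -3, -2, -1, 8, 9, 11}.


A + A = {a + a' : a, a' ∈ A}; |A| = 7.
General bounds: 2|A| - 1 ≤ |A + A| ≤ |A|(|A|+1)/2, i.e. 13 ≤ |A + A| ≤ 28.
Lower bound 2|A|-1 is attained iff A is an arithmetic progression.
Enumerate sums a + a' for a ≤ a' (symmetric, so this suffices):
a = -5: -5+-5=-10, -5+-3=-8, -5+-2=-7, -5+-1=-6, -5+8=3, -5+9=4, -5+11=6
a = -3: -3+-3=-6, -3+-2=-5, -3+-1=-4, -3+8=5, -3+9=6, -3+11=8
a = -2: -2+-2=-4, -2+-1=-3, -2+8=6, -2+9=7, -2+11=9
a = -1: -1+-1=-2, -1+8=7, -1+9=8, -1+11=10
a = 8: 8+8=16, 8+9=17, 8+11=19
a = 9: 9+9=18, 9+11=20
a = 11: 11+11=22
Distinct sums: {-10, -8, -7, -6, -5, -4, -3, -2, 3, 4, 5, 6, 7, 8, 9, 10, 16, 17, 18, 19, 20, 22}
|A + A| = 22

|A + A| = 22


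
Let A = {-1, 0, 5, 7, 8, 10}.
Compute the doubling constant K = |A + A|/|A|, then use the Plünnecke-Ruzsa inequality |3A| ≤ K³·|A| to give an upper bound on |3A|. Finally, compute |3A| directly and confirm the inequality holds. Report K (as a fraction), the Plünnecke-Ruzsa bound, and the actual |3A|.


|A| = 6.
Step 1: Compute A + A by enumerating all 36 pairs.
A + A = {-2, -1, 0, 4, 5, 6, 7, 8, 9, 10, 12, 13, 14, 15, 16, 17, 18, 20}, so |A + A| = 18.
Step 2: Doubling constant K = |A + A|/|A| = 18/6 = 18/6 ≈ 3.0000.
Step 3: Plünnecke-Ruzsa gives |3A| ≤ K³·|A| = (3.0000)³ · 6 ≈ 162.0000.
Step 4: Compute 3A = A + A + A directly by enumerating all triples (a,b,c) ∈ A³; |3A| = 31.
Step 5: Check 31 ≤ 162.0000? Yes ✓.

K = 18/6, Plünnecke-Ruzsa bound K³|A| ≈ 162.0000, |3A| = 31, inequality holds.


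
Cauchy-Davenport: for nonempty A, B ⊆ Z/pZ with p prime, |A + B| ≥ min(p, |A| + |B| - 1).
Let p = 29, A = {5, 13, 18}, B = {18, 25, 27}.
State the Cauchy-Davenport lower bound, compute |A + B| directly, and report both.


Cauchy-Davenport: |A + B| ≥ min(p, |A| + |B| - 1) for A, B nonempty in Z/pZ.
|A| = 3, |B| = 3, p = 29.
CD lower bound = min(29, 3 + 3 - 1) = min(29, 5) = 5.
Compute A + B mod 29 directly:
a = 5: 5+18=23, 5+25=1, 5+27=3
a = 13: 13+18=2, 13+25=9, 13+27=11
a = 18: 18+18=7, 18+25=14, 18+27=16
A + B = {1, 2, 3, 7, 9, 11, 14, 16, 23}, so |A + B| = 9.
Verify: 9 ≥ 5? Yes ✓.

CD lower bound = 5, actual |A + B| = 9.


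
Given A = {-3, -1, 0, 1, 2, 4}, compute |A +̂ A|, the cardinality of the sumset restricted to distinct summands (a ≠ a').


Restricted sumset: A +̂ A = {a + a' : a ∈ A, a' ∈ A, a ≠ a'}.
Equivalently, take A + A and drop any sum 2a that is achievable ONLY as a + a for a ∈ A (i.e. sums representable only with equal summands).
Enumerate pairs (a, a') with a < a' (symmetric, so each unordered pair gives one sum; this covers all a ≠ a'):
  -3 + -1 = -4
  -3 + 0 = -3
  -3 + 1 = -2
  -3 + 2 = -1
  -3 + 4 = 1
  -1 + 0 = -1
  -1 + 1 = 0
  -1 + 2 = 1
  -1 + 4 = 3
  0 + 1 = 1
  0 + 2 = 2
  0 + 4 = 4
  1 + 2 = 3
  1 + 4 = 5
  2 + 4 = 6
Collected distinct sums: {-4, -3, -2, -1, 0, 1, 2, 3, 4, 5, 6}
|A +̂ A| = 11
(Reference bound: |A +̂ A| ≥ 2|A| - 3 for |A| ≥ 2, with |A| = 6 giving ≥ 9.)

|A +̂ A| = 11


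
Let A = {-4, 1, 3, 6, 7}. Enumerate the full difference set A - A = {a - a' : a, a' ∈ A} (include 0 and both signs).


A - A = {a - a' : a, a' ∈ A}.
Compute a - a' for each ordered pair (a, a'):
a = -4: -4--4=0, -4-1=-5, -4-3=-7, -4-6=-10, -4-7=-11
a = 1: 1--4=5, 1-1=0, 1-3=-2, 1-6=-5, 1-7=-6
a = 3: 3--4=7, 3-1=2, 3-3=0, 3-6=-3, 3-7=-4
a = 6: 6--4=10, 6-1=5, 6-3=3, 6-6=0, 6-7=-1
a = 7: 7--4=11, 7-1=6, 7-3=4, 7-6=1, 7-7=0
Collecting distinct values (and noting 0 appears from a-a):
A - A = {-11, -10, -7, -6, -5, -4, -3, -2, -1, 0, 1, 2, 3, 4, 5, 6, 7, 10, 11}
|A - A| = 19

A - A = {-11, -10, -7, -6, -5, -4, -3, -2, -1, 0, 1, 2, 3, 4, 5, 6, 7, 10, 11}


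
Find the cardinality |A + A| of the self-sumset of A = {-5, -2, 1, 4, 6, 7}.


A + A = {a + a' : a, a' ∈ A}; |A| = 6.
General bounds: 2|A| - 1 ≤ |A + A| ≤ |A|(|A|+1)/2, i.e. 11 ≤ |A + A| ≤ 21.
Lower bound 2|A|-1 is attained iff A is an arithmetic progression.
Enumerate sums a + a' for a ≤ a' (symmetric, so this suffices):
a = -5: -5+-5=-10, -5+-2=-7, -5+1=-4, -5+4=-1, -5+6=1, -5+7=2
a = -2: -2+-2=-4, -2+1=-1, -2+4=2, -2+6=4, -2+7=5
a = 1: 1+1=2, 1+4=5, 1+6=7, 1+7=8
a = 4: 4+4=8, 4+6=10, 4+7=11
a = 6: 6+6=12, 6+7=13
a = 7: 7+7=14
Distinct sums: {-10, -7, -4, -1, 1, 2, 4, 5, 7, 8, 10, 11, 12, 13, 14}
|A + A| = 15

|A + A| = 15


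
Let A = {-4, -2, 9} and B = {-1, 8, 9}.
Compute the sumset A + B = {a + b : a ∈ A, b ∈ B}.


A + B = {a + b : a ∈ A, b ∈ B}.
Enumerate all |A|·|B| = 3·3 = 9 pairs (a, b) and collect distinct sums.
a = -4: -4+-1=-5, -4+8=4, -4+9=5
a = -2: -2+-1=-3, -2+8=6, -2+9=7
a = 9: 9+-1=8, 9+8=17, 9+9=18
Collecting distinct sums: A + B = {-5, -3, 4, 5, 6, 7, 8, 17, 18}
|A + B| = 9

A + B = {-5, -3, 4, 5, 6, 7, 8, 17, 18}


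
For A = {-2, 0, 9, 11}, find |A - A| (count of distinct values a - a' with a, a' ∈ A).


A - A = {a - a' : a, a' ∈ A}; |A| = 4.
Bounds: 2|A|-1 ≤ |A - A| ≤ |A|² - |A| + 1, i.e. 7 ≤ |A - A| ≤ 13.
Note: 0 ∈ A - A always (from a - a). The set is symmetric: if d ∈ A - A then -d ∈ A - A.
Enumerate nonzero differences d = a - a' with a > a' (then include -d):
Positive differences: {2, 9, 11, 13}
Full difference set: {0} ∪ (positive diffs) ∪ (negative diffs).
|A - A| = 1 + 2·4 = 9 (matches direct enumeration: 9).

|A - A| = 9


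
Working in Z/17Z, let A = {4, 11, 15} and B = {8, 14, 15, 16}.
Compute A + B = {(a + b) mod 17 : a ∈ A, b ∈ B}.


Work in Z/17Z: reduce every sum a + b modulo 17.
Enumerate all 12 pairs:
a = 4: 4+8=12, 4+14=1, 4+15=2, 4+16=3
a = 11: 11+8=2, 11+14=8, 11+15=9, 11+16=10
a = 15: 15+8=6, 15+14=12, 15+15=13, 15+16=14
Distinct residues collected: {1, 2, 3, 6, 8, 9, 10, 12, 13, 14}
|A + B| = 10 (out of 17 total residues).

A + B = {1, 2, 3, 6, 8, 9, 10, 12, 13, 14}


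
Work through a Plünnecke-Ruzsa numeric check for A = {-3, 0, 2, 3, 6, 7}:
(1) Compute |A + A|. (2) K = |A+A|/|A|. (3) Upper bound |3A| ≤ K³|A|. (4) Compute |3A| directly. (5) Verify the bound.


|A| = 6.
Step 1: Compute A + A by enumerating all 36 pairs.
A + A = {-6, -3, -1, 0, 2, 3, 4, 5, 6, 7, 8, 9, 10, 12, 13, 14}, so |A + A| = 16.
Step 2: Doubling constant K = |A + A|/|A| = 16/6 = 16/6 ≈ 2.6667.
Step 3: Plünnecke-Ruzsa gives |3A| ≤ K³·|A| = (2.6667)³ · 6 ≈ 113.7778.
Step 4: Compute 3A = A + A + A directly by enumerating all triples (a,b,c) ∈ A³; |3A| = 27.
Step 5: Check 27 ≤ 113.7778? Yes ✓.

K = 16/6, Plünnecke-Ruzsa bound K³|A| ≈ 113.7778, |3A| = 27, inequality holds.


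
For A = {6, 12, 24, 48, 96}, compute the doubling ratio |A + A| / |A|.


|A| = 5.
Compute A + A by enumerating all 25 pairs.
A + A = {12, 18, 24, 30, 36, 48, 54, 60, 72, 96, 102, 108, 120, 144, 192}, so |A + A| = 15.
K = |A + A| / |A| = 15/5 = 3/1 ≈ 3.0000.
Reference: AP of size 5 gives K = 9/5 ≈ 1.8000; a fully generic set of size 5 gives K ≈ 3.0000.

|A| = 5, |A + A| = 15, K = 15/5 = 3/1.


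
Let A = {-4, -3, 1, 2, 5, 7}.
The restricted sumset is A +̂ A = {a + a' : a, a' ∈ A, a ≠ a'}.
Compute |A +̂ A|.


Restricted sumset: A +̂ A = {a + a' : a ∈ A, a' ∈ A, a ≠ a'}.
Equivalently, take A + A and drop any sum 2a that is achievable ONLY as a + a for a ∈ A (i.e. sums representable only with equal summands).
Enumerate pairs (a, a') with a < a' (symmetric, so each unordered pair gives one sum; this covers all a ≠ a'):
  -4 + -3 = -7
  -4 + 1 = -3
  -4 + 2 = -2
  -4 + 5 = 1
  -4 + 7 = 3
  -3 + 1 = -2
  -3 + 2 = -1
  -3 + 5 = 2
  -3 + 7 = 4
  1 + 2 = 3
  1 + 5 = 6
  1 + 7 = 8
  2 + 5 = 7
  2 + 7 = 9
  5 + 7 = 12
Collected distinct sums: {-7, -3, -2, -1, 1, 2, 3, 4, 6, 7, 8, 9, 12}
|A +̂ A| = 13
(Reference bound: |A +̂ A| ≥ 2|A| - 3 for |A| ≥ 2, with |A| = 6 giving ≥ 9.)

|A +̂ A| = 13


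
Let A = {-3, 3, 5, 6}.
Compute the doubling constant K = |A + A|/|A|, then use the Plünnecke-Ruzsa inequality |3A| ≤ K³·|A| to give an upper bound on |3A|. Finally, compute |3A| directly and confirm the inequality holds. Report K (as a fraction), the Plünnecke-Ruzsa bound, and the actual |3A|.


|A| = 4.
Step 1: Compute A + A by enumerating all 16 pairs.
A + A = {-6, 0, 2, 3, 6, 8, 9, 10, 11, 12}, so |A + A| = 10.
Step 2: Doubling constant K = |A + A|/|A| = 10/4 = 10/4 ≈ 2.5000.
Step 3: Plünnecke-Ruzsa gives |3A| ≤ K³·|A| = (2.5000)³ · 4 ≈ 62.5000.
Step 4: Compute 3A = A + A + A directly by enumerating all triples (a,b,c) ∈ A³; |3A| = 18.
Step 5: Check 18 ≤ 62.5000? Yes ✓.

K = 10/4, Plünnecke-Ruzsa bound K³|A| ≈ 62.5000, |3A| = 18, inequality holds.


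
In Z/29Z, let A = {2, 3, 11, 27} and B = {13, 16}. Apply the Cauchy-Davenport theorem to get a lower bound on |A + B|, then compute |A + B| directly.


Cauchy-Davenport: |A + B| ≥ min(p, |A| + |B| - 1) for A, B nonempty in Z/pZ.
|A| = 4, |B| = 2, p = 29.
CD lower bound = min(29, 4 + 2 - 1) = min(29, 5) = 5.
Compute A + B mod 29 directly:
a = 2: 2+13=15, 2+16=18
a = 3: 3+13=16, 3+16=19
a = 11: 11+13=24, 11+16=27
a = 27: 27+13=11, 27+16=14
A + B = {11, 14, 15, 16, 18, 19, 24, 27}, so |A + B| = 8.
Verify: 8 ≥ 5? Yes ✓.

CD lower bound = 5, actual |A + B| = 8.


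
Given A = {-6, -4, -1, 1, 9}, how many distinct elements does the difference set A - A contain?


A - A = {a - a' : a, a' ∈ A}; |A| = 5.
Bounds: 2|A|-1 ≤ |A - A| ≤ |A|² - |A| + 1, i.e. 9 ≤ |A - A| ≤ 21.
Note: 0 ∈ A - A always (from a - a). The set is symmetric: if d ∈ A - A then -d ∈ A - A.
Enumerate nonzero differences d = a - a' with a > a' (then include -d):
Positive differences: {2, 3, 5, 7, 8, 10, 13, 15}
Full difference set: {0} ∪ (positive diffs) ∪ (negative diffs).
|A - A| = 1 + 2·8 = 17 (matches direct enumeration: 17).

|A - A| = 17


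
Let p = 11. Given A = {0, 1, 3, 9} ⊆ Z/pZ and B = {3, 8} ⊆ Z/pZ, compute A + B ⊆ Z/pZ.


Work in Z/11Z: reduce every sum a + b modulo 11.
Enumerate all 8 pairs:
a = 0: 0+3=3, 0+8=8
a = 1: 1+3=4, 1+8=9
a = 3: 3+3=6, 3+8=0
a = 9: 9+3=1, 9+8=6
Distinct residues collected: {0, 1, 3, 4, 6, 8, 9}
|A + B| = 7 (out of 11 total residues).

A + B = {0, 1, 3, 4, 6, 8, 9}


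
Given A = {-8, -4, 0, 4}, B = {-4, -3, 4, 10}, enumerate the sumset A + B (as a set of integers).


A + B = {a + b : a ∈ A, b ∈ B}.
Enumerate all |A|·|B| = 4·4 = 16 pairs (a, b) and collect distinct sums.
a = -8: -8+-4=-12, -8+-3=-11, -8+4=-4, -8+10=2
a = -4: -4+-4=-8, -4+-3=-7, -4+4=0, -4+10=6
a = 0: 0+-4=-4, 0+-3=-3, 0+4=4, 0+10=10
a = 4: 4+-4=0, 4+-3=1, 4+4=8, 4+10=14
Collecting distinct sums: A + B = {-12, -11, -8, -7, -4, -3, 0, 1, 2, 4, 6, 8, 10, 14}
|A + B| = 14

A + B = {-12, -11, -8, -7, -4, -3, 0, 1, 2, 4, 6, 8, 10, 14}


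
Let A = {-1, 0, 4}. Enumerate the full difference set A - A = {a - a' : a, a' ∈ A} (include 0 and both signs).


A - A = {a - a' : a, a' ∈ A}.
Compute a - a' for each ordered pair (a, a'):
a = -1: -1--1=0, -1-0=-1, -1-4=-5
a = 0: 0--1=1, 0-0=0, 0-4=-4
a = 4: 4--1=5, 4-0=4, 4-4=0
Collecting distinct values (and noting 0 appears from a-a):
A - A = {-5, -4, -1, 0, 1, 4, 5}
|A - A| = 7

A - A = {-5, -4, -1, 0, 1, 4, 5}


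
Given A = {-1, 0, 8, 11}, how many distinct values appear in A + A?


A + A = {a + a' : a, a' ∈ A}; |A| = 4.
General bounds: 2|A| - 1 ≤ |A + A| ≤ |A|(|A|+1)/2, i.e. 7 ≤ |A + A| ≤ 10.
Lower bound 2|A|-1 is attained iff A is an arithmetic progression.
Enumerate sums a + a' for a ≤ a' (symmetric, so this suffices):
a = -1: -1+-1=-2, -1+0=-1, -1+8=7, -1+11=10
a = 0: 0+0=0, 0+8=8, 0+11=11
a = 8: 8+8=16, 8+11=19
a = 11: 11+11=22
Distinct sums: {-2, -1, 0, 7, 8, 10, 11, 16, 19, 22}
|A + A| = 10

|A + A| = 10


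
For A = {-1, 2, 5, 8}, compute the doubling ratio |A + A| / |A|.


|A| = 4.
Compute A + A by enumerating all 16 pairs.
A + A = {-2, 1, 4, 7, 10, 13, 16}, so |A + A| = 7.
K = |A + A| / |A| = 7/4 (already in lowest terms) ≈ 1.7500.
Reference: AP of size 4 gives K = 7/4 ≈ 1.7500; a fully generic set of size 4 gives K ≈ 2.5000.

|A| = 4, |A + A| = 7, K = 7/4.


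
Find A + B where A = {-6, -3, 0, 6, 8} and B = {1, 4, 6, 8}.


A + B = {a + b : a ∈ A, b ∈ B}.
Enumerate all |A|·|B| = 5·4 = 20 pairs (a, b) and collect distinct sums.
a = -6: -6+1=-5, -6+4=-2, -6+6=0, -6+8=2
a = -3: -3+1=-2, -3+4=1, -3+6=3, -3+8=5
a = 0: 0+1=1, 0+4=4, 0+6=6, 0+8=8
a = 6: 6+1=7, 6+4=10, 6+6=12, 6+8=14
a = 8: 8+1=9, 8+4=12, 8+6=14, 8+8=16
Collecting distinct sums: A + B = {-5, -2, 0, 1, 2, 3, 4, 5, 6, 7, 8, 9, 10, 12, 14, 16}
|A + B| = 16

A + B = {-5, -2, 0, 1, 2, 3, 4, 5, 6, 7, 8, 9, 10, 12, 14, 16}


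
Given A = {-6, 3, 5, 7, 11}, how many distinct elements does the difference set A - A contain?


A - A = {a - a' : a, a' ∈ A}; |A| = 5.
Bounds: 2|A|-1 ≤ |A - A| ≤ |A|² - |A| + 1, i.e. 9 ≤ |A - A| ≤ 21.
Note: 0 ∈ A - A always (from a - a). The set is symmetric: if d ∈ A - A then -d ∈ A - A.
Enumerate nonzero differences d = a - a' with a > a' (then include -d):
Positive differences: {2, 4, 6, 8, 9, 11, 13, 17}
Full difference set: {0} ∪ (positive diffs) ∪ (negative diffs).
|A - A| = 1 + 2·8 = 17 (matches direct enumeration: 17).

|A - A| = 17


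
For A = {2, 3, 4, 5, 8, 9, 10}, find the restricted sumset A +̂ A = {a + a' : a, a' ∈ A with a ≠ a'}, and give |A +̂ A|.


Restricted sumset: A +̂ A = {a + a' : a ∈ A, a' ∈ A, a ≠ a'}.
Equivalently, take A + A and drop any sum 2a that is achievable ONLY as a + a for a ∈ A (i.e. sums representable only with equal summands).
Enumerate pairs (a, a') with a < a' (symmetric, so each unordered pair gives one sum; this covers all a ≠ a'):
  2 + 3 = 5
  2 + 4 = 6
  2 + 5 = 7
  2 + 8 = 10
  2 + 9 = 11
  2 + 10 = 12
  3 + 4 = 7
  3 + 5 = 8
  3 + 8 = 11
  3 + 9 = 12
  3 + 10 = 13
  4 + 5 = 9
  4 + 8 = 12
  4 + 9 = 13
  4 + 10 = 14
  5 + 8 = 13
  5 + 9 = 14
  5 + 10 = 15
  8 + 9 = 17
  8 + 10 = 18
  9 + 10 = 19
Collected distinct sums: {5, 6, 7, 8, 9, 10, 11, 12, 13, 14, 15, 17, 18, 19}
|A +̂ A| = 14
(Reference bound: |A +̂ A| ≥ 2|A| - 3 for |A| ≥ 2, with |A| = 7 giving ≥ 11.)

|A +̂ A| = 14


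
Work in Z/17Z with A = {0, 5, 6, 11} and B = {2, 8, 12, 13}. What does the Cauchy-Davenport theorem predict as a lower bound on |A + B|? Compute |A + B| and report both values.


Cauchy-Davenport: |A + B| ≥ min(p, |A| + |B| - 1) for A, B nonempty in Z/pZ.
|A| = 4, |B| = 4, p = 17.
CD lower bound = min(17, 4 + 4 - 1) = min(17, 7) = 7.
Compute A + B mod 17 directly:
a = 0: 0+2=2, 0+8=8, 0+12=12, 0+13=13
a = 5: 5+2=7, 5+8=13, 5+12=0, 5+13=1
a = 6: 6+2=8, 6+8=14, 6+12=1, 6+13=2
a = 11: 11+2=13, 11+8=2, 11+12=6, 11+13=7
A + B = {0, 1, 2, 6, 7, 8, 12, 13, 14}, so |A + B| = 9.
Verify: 9 ≥ 7? Yes ✓.

CD lower bound = 7, actual |A + B| = 9.


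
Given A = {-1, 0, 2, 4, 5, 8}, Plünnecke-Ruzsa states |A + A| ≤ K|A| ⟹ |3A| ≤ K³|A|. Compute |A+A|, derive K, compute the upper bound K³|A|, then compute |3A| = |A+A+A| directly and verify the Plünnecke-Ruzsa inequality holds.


|A| = 6.
Step 1: Compute A + A by enumerating all 36 pairs.
A + A = {-2, -1, 0, 1, 2, 3, 4, 5, 6, 7, 8, 9, 10, 12, 13, 16}, so |A + A| = 16.
Step 2: Doubling constant K = |A + A|/|A| = 16/6 = 16/6 ≈ 2.6667.
Step 3: Plünnecke-Ruzsa gives |3A| ≤ K³·|A| = (2.6667)³ · 6 ≈ 113.7778.
Step 4: Compute 3A = A + A + A directly by enumerating all triples (a,b,c) ∈ A³; |3A| = 25.
Step 5: Check 25 ≤ 113.7778? Yes ✓.

K = 16/6, Plünnecke-Ruzsa bound K³|A| ≈ 113.7778, |3A| = 25, inequality holds.


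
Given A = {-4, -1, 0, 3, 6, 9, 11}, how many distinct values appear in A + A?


A + A = {a + a' : a, a' ∈ A}; |A| = 7.
General bounds: 2|A| - 1 ≤ |A + A| ≤ |A|(|A|+1)/2, i.e. 13 ≤ |A + A| ≤ 28.
Lower bound 2|A|-1 is attained iff A is an arithmetic progression.
Enumerate sums a + a' for a ≤ a' (symmetric, so this suffices):
a = -4: -4+-4=-8, -4+-1=-5, -4+0=-4, -4+3=-1, -4+6=2, -4+9=5, -4+11=7
a = -1: -1+-1=-2, -1+0=-1, -1+3=2, -1+6=5, -1+9=8, -1+11=10
a = 0: 0+0=0, 0+3=3, 0+6=6, 0+9=9, 0+11=11
a = 3: 3+3=6, 3+6=9, 3+9=12, 3+11=14
a = 6: 6+6=12, 6+9=15, 6+11=17
a = 9: 9+9=18, 9+11=20
a = 11: 11+11=22
Distinct sums: {-8, -5, -4, -2, -1, 0, 2, 3, 5, 6, 7, 8, 9, 10, 11, 12, 14, 15, 17, 18, 20, 22}
|A + A| = 22

|A + A| = 22


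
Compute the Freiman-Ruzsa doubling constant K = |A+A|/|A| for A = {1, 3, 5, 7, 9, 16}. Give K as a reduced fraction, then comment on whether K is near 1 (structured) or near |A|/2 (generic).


|A| = 6.
Compute A + A by enumerating all 36 pairs.
A + A = {2, 4, 6, 8, 10, 12, 14, 16, 17, 18, 19, 21, 23, 25, 32}, so |A + A| = 15.
K = |A + A| / |A| = 15/6 = 5/2 ≈ 2.5000.
Reference: AP of size 6 gives K = 11/6 ≈ 1.8333; a fully generic set of size 6 gives K ≈ 3.5000.

|A| = 6, |A + A| = 15, K = 15/6 = 5/2.


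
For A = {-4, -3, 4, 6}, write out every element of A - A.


A - A = {a - a' : a, a' ∈ A}.
Compute a - a' for each ordered pair (a, a'):
a = -4: -4--4=0, -4--3=-1, -4-4=-8, -4-6=-10
a = -3: -3--4=1, -3--3=0, -3-4=-7, -3-6=-9
a = 4: 4--4=8, 4--3=7, 4-4=0, 4-6=-2
a = 6: 6--4=10, 6--3=9, 6-4=2, 6-6=0
Collecting distinct values (and noting 0 appears from a-a):
A - A = {-10, -9, -8, -7, -2, -1, 0, 1, 2, 7, 8, 9, 10}
|A - A| = 13

A - A = {-10, -9, -8, -7, -2, -1, 0, 1, 2, 7, 8, 9, 10}


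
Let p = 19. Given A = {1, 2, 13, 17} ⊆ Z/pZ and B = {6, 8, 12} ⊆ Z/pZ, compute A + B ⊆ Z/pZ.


Work in Z/19Z: reduce every sum a + b modulo 19.
Enumerate all 12 pairs:
a = 1: 1+6=7, 1+8=9, 1+12=13
a = 2: 2+6=8, 2+8=10, 2+12=14
a = 13: 13+6=0, 13+8=2, 13+12=6
a = 17: 17+6=4, 17+8=6, 17+12=10
Distinct residues collected: {0, 2, 4, 6, 7, 8, 9, 10, 13, 14}
|A + B| = 10 (out of 19 total residues).

A + B = {0, 2, 4, 6, 7, 8, 9, 10, 13, 14}


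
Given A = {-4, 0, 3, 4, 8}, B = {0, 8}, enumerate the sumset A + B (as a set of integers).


A + B = {a + b : a ∈ A, b ∈ B}.
Enumerate all |A|·|B| = 5·2 = 10 pairs (a, b) and collect distinct sums.
a = -4: -4+0=-4, -4+8=4
a = 0: 0+0=0, 0+8=8
a = 3: 3+0=3, 3+8=11
a = 4: 4+0=4, 4+8=12
a = 8: 8+0=8, 8+8=16
Collecting distinct sums: A + B = {-4, 0, 3, 4, 8, 11, 12, 16}
|A + B| = 8

A + B = {-4, 0, 3, 4, 8, 11, 12, 16}


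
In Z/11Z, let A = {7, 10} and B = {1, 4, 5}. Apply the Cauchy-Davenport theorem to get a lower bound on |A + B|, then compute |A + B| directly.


Cauchy-Davenport: |A + B| ≥ min(p, |A| + |B| - 1) for A, B nonempty in Z/pZ.
|A| = 2, |B| = 3, p = 11.
CD lower bound = min(11, 2 + 3 - 1) = min(11, 4) = 4.
Compute A + B mod 11 directly:
a = 7: 7+1=8, 7+4=0, 7+5=1
a = 10: 10+1=0, 10+4=3, 10+5=4
A + B = {0, 1, 3, 4, 8}, so |A + B| = 5.
Verify: 5 ≥ 4? Yes ✓.

CD lower bound = 4, actual |A + B| = 5.


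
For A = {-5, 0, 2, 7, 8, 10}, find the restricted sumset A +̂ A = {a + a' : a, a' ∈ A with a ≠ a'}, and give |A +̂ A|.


Restricted sumset: A +̂ A = {a + a' : a ∈ A, a' ∈ A, a ≠ a'}.
Equivalently, take A + A and drop any sum 2a that is achievable ONLY as a + a for a ∈ A (i.e. sums representable only with equal summands).
Enumerate pairs (a, a') with a < a' (symmetric, so each unordered pair gives one sum; this covers all a ≠ a'):
  -5 + 0 = -5
  -5 + 2 = -3
  -5 + 7 = 2
  -5 + 8 = 3
  -5 + 10 = 5
  0 + 2 = 2
  0 + 7 = 7
  0 + 8 = 8
  0 + 10 = 10
  2 + 7 = 9
  2 + 8 = 10
  2 + 10 = 12
  7 + 8 = 15
  7 + 10 = 17
  8 + 10 = 18
Collected distinct sums: {-5, -3, 2, 3, 5, 7, 8, 9, 10, 12, 15, 17, 18}
|A +̂ A| = 13
(Reference bound: |A +̂ A| ≥ 2|A| - 3 for |A| ≥ 2, with |A| = 6 giving ≥ 9.)

|A +̂ A| = 13


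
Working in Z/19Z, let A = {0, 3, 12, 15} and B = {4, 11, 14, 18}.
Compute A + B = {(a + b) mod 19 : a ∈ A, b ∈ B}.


Work in Z/19Z: reduce every sum a + b modulo 19.
Enumerate all 16 pairs:
a = 0: 0+4=4, 0+11=11, 0+14=14, 0+18=18
a = 3: 3+4=7, 3+11=14, 3+14=17, 3+18=2
a = 12: 12+4=16, 12+11=4, 12+14=7, 12+18=11
a = 15: 15+4=0, 15+11=7, 15+14=10, 15+18=14
Distinct residues collected: {0, 2, 4, 7, 10, 11, 14, 16, 17, 18}
|A + B| = 10 (out of 19 total residues).

A + B = {0, 2, 4, 7, 10, 11, 14, 16, 17, 18}


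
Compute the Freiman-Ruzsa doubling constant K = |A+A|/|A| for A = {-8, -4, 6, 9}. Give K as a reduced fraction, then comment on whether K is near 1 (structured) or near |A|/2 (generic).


|A| = 4.
Compute A + A by enumerating all 16 pairs.
A + A = {-16, -12, -8, -2, 1, 2, 5, 12, 15, 18}, so |A + A| = 10.
K = |A + A| / |A| = 10/4 = 5/2 ≈ 2.5000.
Reference: AP of size 4 gives K = 7/4 ≈ 1.7500; a fully generic set of size 4 gives K ≈ 2.5000.

|A| = 4, |A + A| = 10, K = 10/4 = 5/2.


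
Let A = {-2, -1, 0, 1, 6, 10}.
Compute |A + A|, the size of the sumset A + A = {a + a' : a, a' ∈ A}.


A + A = {a + a' : a, a' ∈ A}; |A| = 6.
General bounds: 2|A| - 1 ≤ |A + A| ≤ |A|(|A|+1)/2, i.e. 11 ≤ |A + A| ≤ 21.
Lower bound 2|A|-1 is attained iff A is an arithmetic progression.
Enumerate sums a + a' for a ≤ a' (symmetric, so this suffices):
a = -2: -2+-2=-4, -2+-1=-3, -2+0=-2, -2+1=-1, -2+6=4, -2+10=8
a = -1: -1+-1=-2, -1+0=-1, -1+1=0, -1+6=5, -1+10=9
a = 0: 0+0=0, 0+1=1, 0+6=6, 0+10=10
a = 1: 1+1=2, 1+6=7, 1+10=11
a = 6: 6+6=12, 6+10=16
a = 10: 10+10=20
Distinct sums: {-4, -3, -2, -1, 0, 1, 2, 4, 5, 6, 7, 8, 9, 10, 11, 12, 16, 20}
|A + A| = 18

|A + A| = 18


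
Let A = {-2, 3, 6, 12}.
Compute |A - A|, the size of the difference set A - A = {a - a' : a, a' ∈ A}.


A - A = {a - a' : a, a' ∈ A}; |A| = 4.
Bounds: 2|A|-1 ≤ |A - A| ≤ |A|² - |A| + 1, i.e. 7 ≤ |A - A| ≤ 13.
Note: 0 ∈ A - A always (from a - a). The set is symmetric: if d ∈ A - A then -d ∈ A - A.
Enumerate nonzero differences d = a - a' with a > a' (then include -d):
Positive differences: {3, 5, 6, 8, 9, 14}
Full difference set: {0} ∪ (positive diffs) ∪ (negative diffs).
|A - A| = 1 + 2·6 = 13 (matches direct enumeration: 13).

|A - A| = 13


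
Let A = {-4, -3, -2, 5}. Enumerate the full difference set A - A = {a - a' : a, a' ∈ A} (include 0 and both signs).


A - A = {a - a' : a, a' ∈ A}.
Compute a - a' for each ordered pair (a, a'):
a = -4: -4--4=0, -4--3=-1, -4--2=-2, -4-5=-9
a = -3: -3--4=1, -3--3=0, -3--2=-1, -3-5=-8
a = -2: -2--4=2, -2--3=1, -2--2=0, -2-5=-7
a = 5: 5--4=9, 5--3=8, 5--2=7, 5-5=0
Collecting distinct values (and noting 0 appears from a-a):
A - A = {-9, -8, -7, -2, -1, 0, 1, 2, 7, 8, 9}
|A - A| = 11

A - A = {-9, -8, -7, -2, -1, 0, 1, 2, 7, 8, 9}


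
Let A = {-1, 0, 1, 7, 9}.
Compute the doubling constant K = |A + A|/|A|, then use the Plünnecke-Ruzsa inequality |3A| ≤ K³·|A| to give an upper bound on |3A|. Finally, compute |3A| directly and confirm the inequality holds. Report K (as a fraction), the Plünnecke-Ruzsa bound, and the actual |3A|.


|A| = 5.
Step 1: Compute A + A by enumerating all 25 pairs.
A + A = {-2, -1, 0, 1, 2, 6, 7, 8, 9, 10, 14, 16, 18}, so |A + A| = 13.
Step 2: Doubling constant K = |A + A|/|A| = 13/5 = 13/5 ≈ 2.6000.
Step 3: Plünnecke-Ruzsa gives |3A| ≤ K³·|A| = (2.6000)³ · 5 ≈ 87.8800.
Step 4: Compute 3A = A + A + A directly by enumerating all triples (a,b,c) ∈ A³; |3A| = 25.
Step 5: Check 25 ≤ 87.8800? Yes ✓.

K = 13/5, Plünnecke-Ruzsa bound K³|A| ≈ 87.8800, |3A| = 25, inequality holds.


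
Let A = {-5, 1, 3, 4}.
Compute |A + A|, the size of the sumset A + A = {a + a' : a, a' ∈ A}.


A + A = {a + a' : a, a' ∈ A}; |A| = 4.
General bounds: 2|A| - 1 ≤ |A + A| ≤ |A|(|A|+1)/2, i.e. 7 ≤ |A + A| ≤ 10.
Lower bound 2|A|-1 is attained iff A is an arithmetic progression.
Enumerate sums a + a' for a ≤ a' (symmetric, so this suffices):
a = -5: -5+-5=-10, -5+1=-4, -5+3=-2, -5+4=-1
a = 1: 1+1=2, 1+3=4, 1+4=5
a = 3: 3+3=6, 3+4=7
a = 4: 4+4=8
Distinct sums: {-10, -4, -2, -1, 2, 4, 5, 6, 7, 8}
|A + A| = 10

|A + A| = 10


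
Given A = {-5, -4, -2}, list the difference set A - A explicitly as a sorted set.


A - A = {a - a' : a, a' ∈ A}.
Compute a - a' for each ordered pair (a, a'):
a = -5: -5--5=0, -5--4=-1, -5--2=-3
a = -4: -4--5=1, -4--4=0, -4--2=-2
a = -2: -2--5=3, -2--4=2, -2--2=0
Collecting distinct values (and noting 0 appears from a-a):
A - A = {-3, -2, -1, 0, 1, 2, 3}
|A - A| = 7

A - A = {-3, -2, -1, 0, 1, 2, 3}


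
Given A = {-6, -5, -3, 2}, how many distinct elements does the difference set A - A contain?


A - A = {a - a' : a, a' ∈ A}; |A| = 4.
Bounds: 2|A|-1 ≤ |A - A| ≤ |A|² - |A| + 1, i.e. 7 ≤ |A - A| ≤ 13.
Note: 0 ∈ A - A always (from a - a). The set is symmetric: if d ∈ A - A then -d ∈ A - A.
Enumerate nonzero differences d = a - a' with a > a' (then include -d):
Positive differences: {1, 2, 3, 5, 7, 8}
Full difference set: {0} ∪ (positive diffs) ∪ (negative diffs).
|A - A| = 1 + 2·6 = 13 (matches direct enumeration: 13).

|A - A| = 13


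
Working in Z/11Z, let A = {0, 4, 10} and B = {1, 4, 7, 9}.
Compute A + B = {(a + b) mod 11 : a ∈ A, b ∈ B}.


Work in Z/11Z: reduce every sum a + b modulo 11.
Enumerate all 12 pairs:
a = 0: 0+1=1, 0+4=4, 0+7=7, 0+9=9
a = 4: 4+1=5, 4+4=8, 4+7=0, 4+9=2
a = 10: 10+1=0, 10+4=3, 10+7=6, 10+9=8
Distinct residues collected: {0, 1, 2, 3, 4, 5, 6, 7, 8, 9}
|A + B| = 10 (out of 11 total residues).

A + B = {0, 1, 2, 3, 4, 5, 6, 7, 8, 9}


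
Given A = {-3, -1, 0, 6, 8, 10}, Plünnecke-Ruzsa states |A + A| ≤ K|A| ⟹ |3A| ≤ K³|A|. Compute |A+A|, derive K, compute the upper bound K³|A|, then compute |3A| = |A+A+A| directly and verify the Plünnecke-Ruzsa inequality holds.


|A| = 6.
Step 1: Compute A + A by enumerating all 36 pairs.
A + A = {-6, -4, -3, -2, -1, 0, 3, 5, 6, 7, 8, 9, 10, 12, 14, 16, 18, 20}, so |A + A| = 18.
Step 2: Doubling constant K = |A + A|/|A| = 18/6 = 18/6 ≈ 3.0000.
Step 3: Plünnecke-Ruzsa gives |3A| ≤ K³·|A| = (3.0000)³ · 6 ≈ 162.0000.
Step 4: Compute 3A = A + A + A directly by enumerating all triples (a,b,c) ∈ A³; |3A| = 33.
Step 5: Check 33 ≤ 162.0000? Yes ✓.

K = 18/6, Plünnecke-Ruzsa bound K³|A| ≈ 162.0000, |3A| = 33, inequality holds.


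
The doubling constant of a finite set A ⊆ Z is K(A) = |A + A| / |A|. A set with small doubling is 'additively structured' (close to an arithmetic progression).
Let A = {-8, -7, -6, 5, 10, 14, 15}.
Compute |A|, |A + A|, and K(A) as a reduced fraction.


|A| = 7.
Compute A + A by enumerating all 49 pairs.
A + A = {-16, -15, -14, -13, -12, -3, -2, -1, 2, 3, 4, 6, 7, 8, 9, 10, 15, 19, 20, 24, 25, 28, 29, 30}, so |A + A| = 24.
K = |A + A| / |A| = 24/7 (already in lowest terms) ≈ 3.4286.
Reference: AP of size 7 gives K = 13/7 ≈ 1.8571; a fully generic set of size 7 gives K ≈ 4.0000.

|A| = 7, |A + A| = 24, K = 24/7.
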